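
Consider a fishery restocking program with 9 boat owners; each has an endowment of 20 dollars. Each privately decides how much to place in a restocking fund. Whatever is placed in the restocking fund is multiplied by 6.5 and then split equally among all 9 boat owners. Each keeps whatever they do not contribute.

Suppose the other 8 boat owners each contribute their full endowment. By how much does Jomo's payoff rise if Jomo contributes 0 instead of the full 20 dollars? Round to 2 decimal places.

Switching from a contribution of 20 to 0 lets Jomo keep an extra 20 dollars, but lowers the restocking fund by 20, which costs Jomo their own share of that drop: 6.5/9 × 20 = 14.44.
Net gain = 20 − 14.44 = 5.56. The private return per contributed unit (0.7222) is below 1, so free-riding is indeed the best response regardless of what the others do.

5.56 dollars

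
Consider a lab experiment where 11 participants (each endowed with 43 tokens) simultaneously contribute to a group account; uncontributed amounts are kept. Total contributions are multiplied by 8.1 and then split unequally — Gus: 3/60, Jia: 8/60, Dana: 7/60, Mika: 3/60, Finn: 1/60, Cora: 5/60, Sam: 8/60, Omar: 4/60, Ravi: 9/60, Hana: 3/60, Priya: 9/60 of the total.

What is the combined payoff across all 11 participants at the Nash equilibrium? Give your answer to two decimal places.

1694.20 tokens

Player j's private return per contributed unit is 8.1 × (j's share). Contributing is weakly dominant for j when that share is at least 1/8.1 = 0.1235, and contributing 0 is dominant otherwise.
The shares above 0.1235 belong to Jia, Sam, Ravi and Priya, contributing 43 each; the remaining 7 contribute 0. Total contributed: 172.
The group account pays out 8.1 × 172 = 1393.20 in total (split across the unequal shares, but the aggregate is all that matters for the group sum).
The 7 free-riders keep 43 each, adding 301. Group total = 301 + 1393.20 = 1694.20.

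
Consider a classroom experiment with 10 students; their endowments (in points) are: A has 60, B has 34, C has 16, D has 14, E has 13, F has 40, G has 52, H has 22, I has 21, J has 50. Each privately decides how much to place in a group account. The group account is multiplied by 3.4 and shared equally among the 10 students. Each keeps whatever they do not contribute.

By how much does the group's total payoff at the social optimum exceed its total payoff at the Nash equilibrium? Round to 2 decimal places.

772.80 points

The private return per contributed unit is 3.4/10 = 0.3400 < 1 for every player regardless of endowment, so the Nash equilibrium is zero contribution and the group total is Σ E_j = 60 + 34 + 16 + 14 + 13 + 40 + 52 + 22 + 21 + 50 = 322.
Each contributed unit returns 3.400 to the group, so the social optimum is full contribution by everyone: group total = 3.400 × 322 = 1094.80.
Efficiency loss = (3.400 − 1) × 322 = 772.80.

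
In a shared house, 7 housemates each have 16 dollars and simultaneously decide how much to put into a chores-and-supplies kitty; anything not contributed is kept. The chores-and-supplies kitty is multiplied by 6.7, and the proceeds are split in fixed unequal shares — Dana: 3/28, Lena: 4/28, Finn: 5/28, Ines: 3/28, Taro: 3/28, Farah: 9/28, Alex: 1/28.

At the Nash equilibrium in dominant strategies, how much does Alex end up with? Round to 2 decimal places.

23.66 dollars

Each unit j contributes comes back to j as 6.7 × (j's share), so j prefers to contribute only if that share exceeds 1/6.7 = 0.1493; otherwise keeping the unit dominates.
Finn and Farah are above the threshold, contributing 16 each; the remaining 5 contribute 0. Total contributed: 32.
Alex keeps 16 and receives 6.7 × 32 × 1/28 = 7.66 from the chores-and-supplies kitty, for a payoff of 23.66.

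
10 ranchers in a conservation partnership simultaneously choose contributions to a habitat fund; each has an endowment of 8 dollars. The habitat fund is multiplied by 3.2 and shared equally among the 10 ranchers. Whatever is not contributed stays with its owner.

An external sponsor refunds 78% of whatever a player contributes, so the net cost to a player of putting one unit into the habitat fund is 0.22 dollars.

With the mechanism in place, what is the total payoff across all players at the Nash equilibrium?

318.40 dollars

The effective private return per unit is now (3.2/10) / 0.22 = 1.4545 > 1, so every player's dominant strategy flips to full contribution.
So the Nash equilibrium is full contribution by all 10; the group earns 10 × (8 × 0.78 + 3.2 × 8) = 318.40.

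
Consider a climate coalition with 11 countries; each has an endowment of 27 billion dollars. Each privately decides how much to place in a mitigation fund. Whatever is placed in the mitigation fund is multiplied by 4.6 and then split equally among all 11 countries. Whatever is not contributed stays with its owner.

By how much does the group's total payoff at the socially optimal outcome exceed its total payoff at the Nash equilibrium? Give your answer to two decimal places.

1069.20 billion dollars

Each contributed unit returns 4.6/11 = 0.4182 to its contributor — below 1 — so contributing 0 is dominant for every player. At the Nash equilibrium everyone keeps their 27, and the group total is 11 × 27 = 297.
Each contributed unit returns 4.600 to the group as a whole (0.4182 to each of 11 players), which exceeds 1, so the social optimum is full contribution: group total = 4.600 × 297 = 1366.20.
Efficiency loss = 1366.20 − 297 = 1069.20.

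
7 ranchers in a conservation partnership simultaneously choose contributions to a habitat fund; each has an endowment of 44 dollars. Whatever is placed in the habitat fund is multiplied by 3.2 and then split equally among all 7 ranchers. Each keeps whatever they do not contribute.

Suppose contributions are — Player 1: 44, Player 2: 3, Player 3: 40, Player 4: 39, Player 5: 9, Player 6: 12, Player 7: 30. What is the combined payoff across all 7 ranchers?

697.40 dollars

Total contributed: 44 + 3 + 40 + 39 + 9 + 12 + 30 = 177; total kept: 7 × 44 − 177 = 131.
The habitat fund pays out 3.2 × 177 = 566.40 in aggregate.
Group total = 131 + 566.40 = 697.40.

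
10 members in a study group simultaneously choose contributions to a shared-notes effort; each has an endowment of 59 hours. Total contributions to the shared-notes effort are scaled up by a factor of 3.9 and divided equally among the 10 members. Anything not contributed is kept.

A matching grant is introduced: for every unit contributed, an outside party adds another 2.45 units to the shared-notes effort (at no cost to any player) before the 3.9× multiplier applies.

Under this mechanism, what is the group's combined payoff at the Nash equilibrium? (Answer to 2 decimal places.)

The effective private return per unit is now 3.9 × 3.45 / 10 = 1.3455 > 1, so every player's dominant strategy flips to full contribution.
At the Nash equilibrium everyone contributes 59. Group total payoff = 3.9 × 3.45 × 590 = 7938.45.

7938.45 hours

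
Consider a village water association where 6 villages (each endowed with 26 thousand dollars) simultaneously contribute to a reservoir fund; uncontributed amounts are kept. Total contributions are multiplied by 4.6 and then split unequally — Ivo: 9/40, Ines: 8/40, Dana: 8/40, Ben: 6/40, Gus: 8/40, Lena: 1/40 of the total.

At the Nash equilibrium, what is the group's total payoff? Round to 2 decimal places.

A player with share s gets back 4.6·s per unit contributed, so full contribution is dominant for anyone with s > 1/4.6 = 0.2174 and zero contribution is dominant for anyone below.
Only Ivo (9/40) clears that bar, contributing 26; the remaining 5 contribute 0. Total contributed: 26.
The reservoir fund pays out 4.6 × 26 = 119.60 in total (split across the unequal shares, but the aggregate is all that matters for the group sum).
The 5 free-riders keep 26 each, adding 130. Group total = 130 + 119.60 = 249.60.

249.60 thousand dollars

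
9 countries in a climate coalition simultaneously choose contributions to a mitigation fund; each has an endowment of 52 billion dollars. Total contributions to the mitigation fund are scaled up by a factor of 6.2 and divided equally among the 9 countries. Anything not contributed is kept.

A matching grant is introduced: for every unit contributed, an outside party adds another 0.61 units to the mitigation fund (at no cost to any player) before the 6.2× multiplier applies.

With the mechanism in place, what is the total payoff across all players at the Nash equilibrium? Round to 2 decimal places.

4671.58 billion dollars

With the mechanism, a contributed unit returns 6.2 × 1.61 / 9 = 1.1091 per unit of net cost to the contributor — now above 1 — so contributing fully is weakly dominant for every player.
So the Nash equilibrium is full contribution by all 9; the group earns 6.2 × 1.61 × 468 = 4671.58.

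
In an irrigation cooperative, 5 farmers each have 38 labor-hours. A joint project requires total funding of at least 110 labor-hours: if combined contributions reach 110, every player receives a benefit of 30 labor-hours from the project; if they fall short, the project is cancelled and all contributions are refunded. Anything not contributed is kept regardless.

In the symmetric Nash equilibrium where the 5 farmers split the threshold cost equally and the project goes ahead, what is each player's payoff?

46 labor-hours

Equal share of the threshold: 110/5 = 22.
At this profile no one gains by cutting their contribution: any cut drops the total below 110, the project is cancelled, contributions are refunded, and the deviator ends with 38, which is less than 38 − 22 + 30 = 46. Contributing more than 22 just wastes the excess. So contributing exactly 22 is a best response.
Each player's payoff: 38 − 22 + 30 = 46.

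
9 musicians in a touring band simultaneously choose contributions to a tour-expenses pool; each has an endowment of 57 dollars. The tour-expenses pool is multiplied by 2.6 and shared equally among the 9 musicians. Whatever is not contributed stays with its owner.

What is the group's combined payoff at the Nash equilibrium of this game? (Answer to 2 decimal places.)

Each contributed unit returns 2.6/9 = 0.2889 to its contributor — below 1 — so contributing 0 is dominant for every player. At the Nash equilibrium everyone keeps their 57, and the group total is 9 × 57 = 513.

513.00 dollars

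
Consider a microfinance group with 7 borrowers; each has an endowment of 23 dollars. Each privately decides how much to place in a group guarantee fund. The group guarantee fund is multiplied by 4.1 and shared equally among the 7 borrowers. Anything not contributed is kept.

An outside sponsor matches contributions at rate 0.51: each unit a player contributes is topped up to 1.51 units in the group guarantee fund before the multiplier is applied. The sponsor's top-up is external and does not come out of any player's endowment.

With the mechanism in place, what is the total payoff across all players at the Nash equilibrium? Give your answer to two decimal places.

161.00 dollars

With the mechanism, a contributed unit returns 4.1 × 1.51 / 7 = 0.8844 per unit of net cost — still below 1 — so contributing 0 remains dominant for every player.
Everyone keeps their endowment and the group total is 7 × 23 = 161.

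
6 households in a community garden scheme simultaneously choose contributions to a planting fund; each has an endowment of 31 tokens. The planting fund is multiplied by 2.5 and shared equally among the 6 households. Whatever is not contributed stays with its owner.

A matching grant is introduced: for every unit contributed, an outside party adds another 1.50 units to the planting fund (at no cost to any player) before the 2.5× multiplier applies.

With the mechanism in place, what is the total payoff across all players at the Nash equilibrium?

With the mechanism, a contributed unit returns 2.5 × 2.50 / 6 = 1.0417 per unit of net cost to the contributor — now above 1 — so contributing fully is weakly dominant for every player.
At the Nash equilibrium everyone contributes 31. Group total payoff = 2.5 × 2.50 × 186 = 1162.50.

1162.50 tokens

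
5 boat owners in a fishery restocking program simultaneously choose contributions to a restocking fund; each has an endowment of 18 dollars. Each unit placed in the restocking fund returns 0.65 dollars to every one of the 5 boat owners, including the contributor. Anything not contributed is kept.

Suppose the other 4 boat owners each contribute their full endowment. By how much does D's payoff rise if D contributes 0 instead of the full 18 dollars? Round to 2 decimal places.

Switching from a contribution of 18 to 0 lets D keep an extra 18 dollars, but lowers the restocking fund by 18, which costs D their own share of that drop: 0.65 × 18 = 11.70.
Net gain = 18 − 11.70 = 6.30. The private return per contributed unit (0.65) is below 1, so free-riding is indeed the best response regardless of what the others do.

6.30 dollars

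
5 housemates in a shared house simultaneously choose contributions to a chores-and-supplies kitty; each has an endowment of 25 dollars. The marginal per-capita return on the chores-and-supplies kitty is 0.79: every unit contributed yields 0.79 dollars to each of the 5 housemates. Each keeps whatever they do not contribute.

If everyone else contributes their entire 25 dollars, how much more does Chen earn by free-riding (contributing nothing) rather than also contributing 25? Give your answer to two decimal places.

5.25 dollars

Switching from a contribution of 25 to 0 lets Chen keep an extra 25 dollars, but lowers the chores-and-supplies kitty by 25, which costs Chen their own share of that drop: 0.79 × 25 = 19.75.
Net gain = 25 − 19.75 = 5.25. The private return per contributed unit (0.79) is below 1, so free-riding is indeed the best response regardless of what the others do.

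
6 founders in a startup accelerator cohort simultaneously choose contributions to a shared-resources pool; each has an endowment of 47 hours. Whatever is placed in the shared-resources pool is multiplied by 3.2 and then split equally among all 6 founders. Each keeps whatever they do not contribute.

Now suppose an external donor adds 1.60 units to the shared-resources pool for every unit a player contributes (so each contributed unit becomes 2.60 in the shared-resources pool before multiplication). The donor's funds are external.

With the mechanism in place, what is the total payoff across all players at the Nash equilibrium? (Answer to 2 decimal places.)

2346.24 hours

With the mechanism, a contributed unit returns 3.2 × 2.60 / 6 = 1.3867 per unit of net cost to the contributor — now above 1 — so contributing fully is weakly dominant for every player.
So the Nash equilibrium is full contribution by all 6; the group earns 3.2 × 2.60 × 282 = 2346.24.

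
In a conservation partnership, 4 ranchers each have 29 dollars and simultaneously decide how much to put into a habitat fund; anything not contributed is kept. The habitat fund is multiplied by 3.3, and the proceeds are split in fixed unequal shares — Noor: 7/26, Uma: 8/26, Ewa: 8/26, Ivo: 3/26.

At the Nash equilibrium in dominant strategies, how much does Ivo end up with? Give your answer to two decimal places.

51.08 dollars

Player j's private return per contributed unit is 3.3 × (j's share). Contributing is weakly dominant for j when that share is at least 1/3.3 = 0.3030, and contributing 0 is dominant otherwise.
Uma and Ewa clear that bar, contributing 29 each; the remaining 2 contribute 0. Total contributed: 58.
Ivo keeps 29 and receives 3.3 × 58 × 3/26 = 22.08 from the habitat fund, for a payoff of 51.08.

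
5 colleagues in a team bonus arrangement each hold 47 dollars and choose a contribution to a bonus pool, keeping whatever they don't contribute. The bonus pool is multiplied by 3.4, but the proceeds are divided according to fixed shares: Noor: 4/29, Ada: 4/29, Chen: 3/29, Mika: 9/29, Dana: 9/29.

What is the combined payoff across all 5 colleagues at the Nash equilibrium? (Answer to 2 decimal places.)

460.60 dollars

Player j's private return per contributed unit is 3.4 × (j's share). Contributing is weakly dominant for j when that share is at least 1/3.4 = 0.2941, and contributing 0 is dominant otherwise.
Mika and Dana clear that bar, contributing 47 each; the remaining 3 contribute 0. Total contributed: 94.
The bonus pool pays out 3.4 × 94 = 319.60 in total (split across the unequal shares, but the aggregate is all that matters for the group sum).
The 3 free-riders keep 47 each, adding 141. Group total = 141 + 319.60 = 460.60.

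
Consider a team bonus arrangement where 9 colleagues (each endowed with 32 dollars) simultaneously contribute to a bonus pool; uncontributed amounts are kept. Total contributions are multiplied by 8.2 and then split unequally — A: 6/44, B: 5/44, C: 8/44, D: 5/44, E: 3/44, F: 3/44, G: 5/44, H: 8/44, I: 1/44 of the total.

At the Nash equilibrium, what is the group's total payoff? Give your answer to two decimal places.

For player j, contributing a unit is worthwhile iff 8.2 × (j's share) ≥ 1, i.e. iff j's share is at least 0.1220.
The shares above 0.1220 belong to A, C and H, contributing 32 each; the remaining 6 contribute 0. Total contributed: 96.
The bonus pool pays out 8.2 × 96 = 787.20 in total (split across the unequal shares, but the aggregate is all that matters for the group sum).
The 6 free-riders keep 32 each, adding 192. Group total = 192 + 787.20 = 979.20.

979.20 dollars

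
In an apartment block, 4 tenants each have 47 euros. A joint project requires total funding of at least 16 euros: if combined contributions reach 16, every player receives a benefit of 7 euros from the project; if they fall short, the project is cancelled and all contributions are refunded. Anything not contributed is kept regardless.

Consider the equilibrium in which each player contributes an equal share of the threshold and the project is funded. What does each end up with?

50 euros

Equal share of the threshold: 16/4 = 4.
At this profile no one gains by cutting their contribution: any cut drops the total below 16, the project is cancelled, contributions are refunded, and the deviator ends with 47, which is less than 47 − 4 + 7 = 50. Contributing more than 4 just wastes the excess. So contributing exactly 4 is a best response.
Each player's payoff: 47 − 4 + 7 = 50.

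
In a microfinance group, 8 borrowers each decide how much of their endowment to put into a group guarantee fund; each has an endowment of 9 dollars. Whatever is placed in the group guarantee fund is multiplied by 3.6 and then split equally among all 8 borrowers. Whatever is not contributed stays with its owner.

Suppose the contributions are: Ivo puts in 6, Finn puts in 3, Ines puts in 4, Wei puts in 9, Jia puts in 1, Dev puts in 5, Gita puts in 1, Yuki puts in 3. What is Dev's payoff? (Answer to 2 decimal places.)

Total contributed: 6 + 3 + 4 + 9 + 1 + 5 + 1 + 3 = 32.
Each receives 3.6 × 32 / 8 = 14.40 from the group guarantee fund.
Dev keeps 9 − 5 = 4, so Dev's payoff is 4 + 14.40 = 18.40.

18.40 dollars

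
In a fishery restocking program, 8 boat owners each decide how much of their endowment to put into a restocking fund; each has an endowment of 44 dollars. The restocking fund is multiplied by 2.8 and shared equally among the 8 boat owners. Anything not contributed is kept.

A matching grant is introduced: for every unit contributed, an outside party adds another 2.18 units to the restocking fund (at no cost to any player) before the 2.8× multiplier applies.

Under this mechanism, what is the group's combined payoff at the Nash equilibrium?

Under the mechanism each unit contributed yields 2.8 × 3.18 / 8 = 1.1130 back to its contributor per unit of net cost, which exceeds 1, making full contribution the dominant choice for everyone.
So the Nash equilibrium is full contribution by all 8; the group earns 2.8 × 3.18 × 352 = 3134.21.

3134.21 dollars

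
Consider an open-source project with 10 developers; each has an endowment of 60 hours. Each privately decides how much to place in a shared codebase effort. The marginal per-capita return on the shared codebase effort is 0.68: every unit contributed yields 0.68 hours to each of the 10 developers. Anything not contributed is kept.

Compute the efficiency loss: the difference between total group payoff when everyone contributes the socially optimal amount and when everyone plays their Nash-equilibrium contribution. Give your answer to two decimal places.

3480.00 hours

The private return per contributed unit is 0.68 < 1, so contributing 0 is dominant for every player. At the Nash equilibrium everyone keeps their 60, and the group total is 10 × 60 = 600.
Each contributed unit returns 6.800 to the group as a whole (0.68 to each of 10 players), which exceeds 1, so the social optimum is full contribution: group total = 6.800 × 600 = 4080.00.
Efficiency loss = 4080.00 − 600 = 3480.00.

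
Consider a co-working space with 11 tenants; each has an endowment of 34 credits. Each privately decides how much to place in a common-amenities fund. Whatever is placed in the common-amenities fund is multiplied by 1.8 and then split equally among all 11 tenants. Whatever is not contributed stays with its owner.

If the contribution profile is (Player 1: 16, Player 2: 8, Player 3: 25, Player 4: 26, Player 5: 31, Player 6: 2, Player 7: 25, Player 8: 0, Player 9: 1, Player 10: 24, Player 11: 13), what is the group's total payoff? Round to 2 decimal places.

510.80 credits

Total contributed: 16 + 8 + 25 + 26 + 31 + 2 + 25 + 0 + 1 + 24 + 13 = 171; total kept: 11 × 34 − 171 = 203.
The common-amenities fund pays out 1.8 × 171 = 307.80 in aggregate.
Group total = 203 + 307.80 = 510.80.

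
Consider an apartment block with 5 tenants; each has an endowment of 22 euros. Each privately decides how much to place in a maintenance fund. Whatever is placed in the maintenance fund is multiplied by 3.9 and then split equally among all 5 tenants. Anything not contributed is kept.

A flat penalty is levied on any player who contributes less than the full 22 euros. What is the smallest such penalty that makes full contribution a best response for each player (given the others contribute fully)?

4.84 euros

Given the others contribute fully, the best deviation is to contribute 0 (any partial contribution still incurs the fine and gives up units whose private return 0.7800 is below 1).
Deviating from 22 to 0 saves 22 euros but forfeits the deviator's share of the drop in the maintenance fund: 3.9/5 × 22 = 17.16.
So the deviation gain is 22 − 17.16 = 4.84, and the fine must be at least 4.84 euros to wipe it out.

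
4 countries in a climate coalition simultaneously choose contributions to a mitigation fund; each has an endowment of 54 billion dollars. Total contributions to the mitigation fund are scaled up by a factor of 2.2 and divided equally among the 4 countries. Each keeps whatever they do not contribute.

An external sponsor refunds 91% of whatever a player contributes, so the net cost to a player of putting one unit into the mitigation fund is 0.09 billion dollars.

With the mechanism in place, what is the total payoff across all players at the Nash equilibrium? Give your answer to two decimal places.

With the mechanism, a contributed unit returns (2.2/4) / 0.09 = 6.1111 per unit of net cost to the contributor — now above 1 — so contributing fully is weakly dominant for every player.
So the Nash equilibrium is full contribution by all 4; the group earns 4 × (54 × 0.91 + 2.2 × 54) = 671.76.

671.76 billion dollars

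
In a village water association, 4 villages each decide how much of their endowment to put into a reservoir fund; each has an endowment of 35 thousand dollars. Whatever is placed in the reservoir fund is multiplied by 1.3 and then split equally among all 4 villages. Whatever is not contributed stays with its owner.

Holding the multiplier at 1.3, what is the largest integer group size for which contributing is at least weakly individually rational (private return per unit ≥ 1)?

1

Private return per unit is 1.3/(group size), which is ≥ 1 whenever the group size is ≤ 1.3.
The largest such integer is 1.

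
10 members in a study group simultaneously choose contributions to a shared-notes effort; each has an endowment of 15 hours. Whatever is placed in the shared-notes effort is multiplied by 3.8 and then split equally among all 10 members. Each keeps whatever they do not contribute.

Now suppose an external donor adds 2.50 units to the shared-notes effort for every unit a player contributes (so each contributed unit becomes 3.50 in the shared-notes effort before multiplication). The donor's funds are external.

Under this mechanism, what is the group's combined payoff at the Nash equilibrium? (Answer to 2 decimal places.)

The effective private return per unit is now 3.8 × 3.50 / 10 = 1.3300 > 1, so every player's dominant strategy flips to full contribution.
So the Nash equilibrium is full contribution by all 10; the group earns 3.8 × 3.50 × 150 = 1995.00.

1995.00 hours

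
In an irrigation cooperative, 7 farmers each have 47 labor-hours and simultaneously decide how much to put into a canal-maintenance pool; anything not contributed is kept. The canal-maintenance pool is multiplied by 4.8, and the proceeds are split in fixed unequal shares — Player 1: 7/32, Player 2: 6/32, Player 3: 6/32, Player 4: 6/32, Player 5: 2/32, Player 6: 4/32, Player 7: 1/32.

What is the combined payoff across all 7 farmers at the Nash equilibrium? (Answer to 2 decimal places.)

Player j's private return per contributed unit is 4.8 × (j's share). Contributing is weakly dominant for j when that share is at least 1/4.8 = 0.2083, and contributing 0 is dominant otherwise.
The only share above 0.2083 is Player 1's 7/32, contributing 47; the remaining 6 contribute 0. Total contributed: 47.
The canal-maintenance pool pays out 4.8 × 47 = 225.60 in total (split across the unequal shares, but the aggregate is all that matters for the group sum).
The 6 free-riders keep 47 each, adding 282. Group total = 282 + 225.60 = 507.60.

507.60 labor-hours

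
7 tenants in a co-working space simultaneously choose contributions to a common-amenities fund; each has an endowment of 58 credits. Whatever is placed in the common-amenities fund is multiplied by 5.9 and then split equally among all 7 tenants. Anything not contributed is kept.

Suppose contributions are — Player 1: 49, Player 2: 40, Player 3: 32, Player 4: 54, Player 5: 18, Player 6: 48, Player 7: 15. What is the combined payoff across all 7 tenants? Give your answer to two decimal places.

Total contributed: 49 + 40 + 32 + 54 + 18 + 48 + 15 = 256; total kept: 7 × 58 − 256 = 150.
The common-amenities fund pays out 5.9 × 256 = 1510.40 in aggregate.
Group total = 150 + 1510.40 = 1660.40.

1660.40 credits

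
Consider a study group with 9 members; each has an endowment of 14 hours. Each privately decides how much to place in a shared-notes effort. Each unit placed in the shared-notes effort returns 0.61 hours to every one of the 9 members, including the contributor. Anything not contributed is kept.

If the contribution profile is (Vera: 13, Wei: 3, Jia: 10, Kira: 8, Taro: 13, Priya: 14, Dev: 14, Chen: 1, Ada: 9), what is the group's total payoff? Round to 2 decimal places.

507.65 hours

Total contributed: 13 + 3 + 10 + 8 + 13 + 14 + 14 + 1 + 9 = 85; total kept: 9 × 14 − 85 = 41.
The shared-notes effort pays out 0.61 × 9 × 85 = 466.65 in aggregate.
Group total = 41 + 466.65 = 507.65.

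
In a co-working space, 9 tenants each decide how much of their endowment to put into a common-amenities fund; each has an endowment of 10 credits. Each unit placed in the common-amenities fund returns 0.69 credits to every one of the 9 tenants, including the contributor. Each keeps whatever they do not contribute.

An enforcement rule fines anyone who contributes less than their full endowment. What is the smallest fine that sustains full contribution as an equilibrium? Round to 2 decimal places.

3.10 credits

Given the others contribute fully, the best deviation is to contribute 0 (any partial contribution still incurs the fine and gives up units whose private return 0.69 is below 1).
Deviating from 10 to 0 saves 10 credits but forfeits the deviator's share of the drop in the common-amenities fund: 0.69 × 10 = 6.90.
So the deviation gain is 10 − 6.90 = 3.10, and the fine must be at least 3.10 credits to wipe it out.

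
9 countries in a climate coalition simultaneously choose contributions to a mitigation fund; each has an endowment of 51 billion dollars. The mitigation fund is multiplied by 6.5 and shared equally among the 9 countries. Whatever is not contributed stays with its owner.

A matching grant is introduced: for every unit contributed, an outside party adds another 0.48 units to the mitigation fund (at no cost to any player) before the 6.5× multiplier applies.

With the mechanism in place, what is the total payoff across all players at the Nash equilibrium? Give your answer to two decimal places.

With the mechanism, a contributed unit returns 6.5 × 1.48 / 9 = 1.0689 per unit of net cost to the contributor — now above 1 — so contributing fully is weakly dominant for every player.
So the Nash equilibrium is full contribution by all 9; the group earns 6.5 × 1.48 × 459 = 4415.58.

4415.58 billion dollars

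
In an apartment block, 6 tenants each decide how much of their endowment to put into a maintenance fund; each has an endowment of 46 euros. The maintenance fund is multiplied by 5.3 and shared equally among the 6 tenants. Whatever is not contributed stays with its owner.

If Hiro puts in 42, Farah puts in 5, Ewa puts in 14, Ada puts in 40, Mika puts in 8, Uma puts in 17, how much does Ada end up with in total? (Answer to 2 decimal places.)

117.30 euros

Total contributed: 42 + 5 + 14 + 40 + 8 + 17 = 126.
Each receives 5.3 × 126 / 6 = 111.30 from the maintenance fund.
Ada keeps 46 − 40 = 6, so Ada's payoff is 6 + 111.30 = 117.30.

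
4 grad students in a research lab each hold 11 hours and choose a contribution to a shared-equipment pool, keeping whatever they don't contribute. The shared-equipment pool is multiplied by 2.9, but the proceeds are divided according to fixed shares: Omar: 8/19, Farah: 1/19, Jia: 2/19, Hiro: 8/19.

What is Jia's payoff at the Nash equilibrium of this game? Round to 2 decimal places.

For player j, contributing a unit is worthwhile iff 2.9 × (j's share) ≥ 1, i.e. iff j's share is at least 0.3448.
The shares above 0.3448 belong to Omar and Hiro, contributing 11 each; the remaining 2 contribute 0. Total contributed: 22.
Jia keeps 11 and receives 2.9 × 22 × 2/19 = 6.72 from the shared-equipment pool, for a payoff of 17.72.

17.72 hours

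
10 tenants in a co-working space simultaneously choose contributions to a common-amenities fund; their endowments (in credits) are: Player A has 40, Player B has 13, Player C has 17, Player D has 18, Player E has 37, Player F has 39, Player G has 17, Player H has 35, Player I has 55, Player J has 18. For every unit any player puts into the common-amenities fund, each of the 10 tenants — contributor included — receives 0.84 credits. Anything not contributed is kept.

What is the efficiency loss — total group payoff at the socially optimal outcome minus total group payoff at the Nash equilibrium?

The private return per contributed unit is 0.84 < 1 for everyone, so the Nash equilibrium is zero contribution and the group total is Σ E_j = 40 + 13 + 17 + 18 + 37 + 39 + 17 + 35 + 55 + 18 = 289.
Each contributed unit returns 8.400 to the group, so the social optimum is full contribution by everyone: group total = 8.400 × 289 = 2427.60.
Efficiency loss = (8.400 − 1) × 289 = 2138.60.

2138.60 credits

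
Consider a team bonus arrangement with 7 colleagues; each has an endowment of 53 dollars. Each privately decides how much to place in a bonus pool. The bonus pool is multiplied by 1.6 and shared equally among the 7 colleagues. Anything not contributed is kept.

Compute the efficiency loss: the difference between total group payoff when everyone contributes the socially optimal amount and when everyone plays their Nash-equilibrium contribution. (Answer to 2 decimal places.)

Each contributed unit returns 1.6/7 = 0.2286 to its contributor — below 1 — so contributing 0 is dominant for every player. At the Nash equilibrium everyone keeps their 53, and the group total is 7 × 53 = 371.
Each contributed unit returns 1.600 to the group as a whole (0.2286 to each of 7 players), which exceeds 1, so the social optimum is full contribution: group total = 1.600 × 371 = 593.60.
Efficiency loss = 593.60 − 371 = 222.60.

222.60 dollars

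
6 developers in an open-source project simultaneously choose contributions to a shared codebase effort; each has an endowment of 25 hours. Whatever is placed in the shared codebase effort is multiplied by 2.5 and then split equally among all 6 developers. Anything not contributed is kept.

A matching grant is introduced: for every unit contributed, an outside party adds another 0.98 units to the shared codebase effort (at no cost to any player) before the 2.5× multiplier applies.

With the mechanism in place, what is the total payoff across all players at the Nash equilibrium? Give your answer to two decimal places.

150.00 hours

With the mechanism, a contributed unit returns 2.5 × 1.98 / 6 = 0.8250 per unit of net cost — still below 1 — so contributing 0 remains dominant for every player.
At the Nash equilibrium no one contributes; group total payoff = 6 × 25 = 150.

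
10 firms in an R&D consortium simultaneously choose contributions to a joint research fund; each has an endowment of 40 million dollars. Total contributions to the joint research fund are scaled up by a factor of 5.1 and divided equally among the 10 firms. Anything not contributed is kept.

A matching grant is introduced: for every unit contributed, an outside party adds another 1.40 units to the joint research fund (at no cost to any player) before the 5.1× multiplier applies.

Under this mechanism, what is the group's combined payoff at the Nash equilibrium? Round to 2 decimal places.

4896.00 million dollars

Under the mechanism each unit contributed yields 5.1 × 2.40 / 10 = 1.2240 back to its contributor per unit of net cost, which exceeds 1, making full contribution the dominant choice for everyone.
At the Nash equilibrium everyone contributes 40. Group total payoff = 5.1 × 2.40 × 400 = 4896.00.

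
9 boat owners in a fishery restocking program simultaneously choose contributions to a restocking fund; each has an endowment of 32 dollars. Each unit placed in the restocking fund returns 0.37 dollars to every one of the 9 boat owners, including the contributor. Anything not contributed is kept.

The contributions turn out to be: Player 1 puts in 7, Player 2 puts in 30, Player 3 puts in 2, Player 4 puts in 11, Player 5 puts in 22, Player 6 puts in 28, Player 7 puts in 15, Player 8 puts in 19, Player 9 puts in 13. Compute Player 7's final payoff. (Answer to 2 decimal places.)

71.39 dollars

Total contributed: 7 + 30 + 2 + 11 + 22 + 28 + 15 + 19 + 13 = 147.
Each receives 0.37 × 147 = 54.39 from the restocking fund.
Player 7 keeps 32 − 15 = 17, so Player 7's payoff is 17 + 54.39 = 71.39.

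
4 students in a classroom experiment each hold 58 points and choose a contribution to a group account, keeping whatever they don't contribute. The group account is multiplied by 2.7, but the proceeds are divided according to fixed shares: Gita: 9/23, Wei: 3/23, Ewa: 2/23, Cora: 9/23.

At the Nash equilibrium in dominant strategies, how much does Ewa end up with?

85.23 points

Player j's private return per contributed unit is 2.7 × (j's share). Contributing is weakly dominant for j when that share is at least 1/2.7 = 0.3704, and contributing 0 is dominant otherwise.
Gita and Cora are above the threshold, contributing 58 each; the remaining 2 contribute 0. Total contributed: 116.
Ewa keeps 58 and receives 2.7 × 116 × 2/23 = 27.23 from the group account, for a payoff of 85.23.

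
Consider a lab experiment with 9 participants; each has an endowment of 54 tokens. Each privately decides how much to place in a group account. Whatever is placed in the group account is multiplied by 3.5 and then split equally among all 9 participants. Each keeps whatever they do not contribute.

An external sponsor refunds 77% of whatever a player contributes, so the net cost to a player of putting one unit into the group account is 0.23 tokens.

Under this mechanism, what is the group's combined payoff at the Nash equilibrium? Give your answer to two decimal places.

2075.22 tokens

Under the mechanism each unit contributed yields (3.5/9) / 0.23 = 1.6908 back to its contributor per unit of net cost, which exceeds 1, making full contribution the dominant choice for everyone.
So the Nash equilibrium is full contribution by all 9; the group earns 9 × (54 × 0.77 + 3.5 × 54) = 2075.22.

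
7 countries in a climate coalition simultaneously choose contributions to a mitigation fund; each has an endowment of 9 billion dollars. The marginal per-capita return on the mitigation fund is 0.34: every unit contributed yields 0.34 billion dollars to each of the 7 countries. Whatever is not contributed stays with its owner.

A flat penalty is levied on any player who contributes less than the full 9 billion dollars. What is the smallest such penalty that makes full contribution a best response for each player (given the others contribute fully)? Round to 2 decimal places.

Given the others contribute fully, the best deviation is to contribute 0 (any partial contribution still incurs the fine and gives up units whose private return 0.34 is below 1).
Deviating from 9 to 0 saves 9 billion dollars but forfeits the deviator's share of the drop in the mitigation fund: 0.34 × 9 = 3.06.
So the deviation gain is 9 − 3.06 = 5.94, and the fine must be at least 5.94 billion dollars to wipe it out.

5.94 billion dollars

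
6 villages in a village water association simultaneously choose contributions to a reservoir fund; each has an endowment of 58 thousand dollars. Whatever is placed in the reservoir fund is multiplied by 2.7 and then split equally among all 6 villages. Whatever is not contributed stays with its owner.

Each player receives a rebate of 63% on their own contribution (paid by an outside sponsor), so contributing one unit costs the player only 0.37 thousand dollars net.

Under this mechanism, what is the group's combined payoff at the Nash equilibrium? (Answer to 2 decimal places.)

1158.84 thousand dollars

Under the mechanism each unit contributed yields (2.7/6) / 0.37 = 1.2162 back to its contributor per unit of net cost, which exceeds 1, making full contribution the dominant choice for everyone.
So the Nash equilibrium is full contribution by all 6; the group earns 6 × (58 × 0.63 + 2.7 × 58) = 1158.84.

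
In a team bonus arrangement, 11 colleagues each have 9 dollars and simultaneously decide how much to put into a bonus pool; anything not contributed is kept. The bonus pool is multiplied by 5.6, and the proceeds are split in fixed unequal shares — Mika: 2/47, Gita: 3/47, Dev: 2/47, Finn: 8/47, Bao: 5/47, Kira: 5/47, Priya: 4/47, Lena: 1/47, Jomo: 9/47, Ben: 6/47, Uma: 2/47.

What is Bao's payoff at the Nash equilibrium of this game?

Each unit j contributes comes back to j as 5.6 × (j's share), so j prefers to contribute only if that share exceeds 1/5.6 = 0.1786; otherwise keeping the unit dominates.
Only Jomo (9/47) clears that bar, contributing 9; the remaining 10 contribute 0. Total contributed: 9.
Bao keeps 9 and receives 5.6 × 9 × 5/47 = 5.36 from the bonus pool, for a payoff of 14.36.

14.36 dollars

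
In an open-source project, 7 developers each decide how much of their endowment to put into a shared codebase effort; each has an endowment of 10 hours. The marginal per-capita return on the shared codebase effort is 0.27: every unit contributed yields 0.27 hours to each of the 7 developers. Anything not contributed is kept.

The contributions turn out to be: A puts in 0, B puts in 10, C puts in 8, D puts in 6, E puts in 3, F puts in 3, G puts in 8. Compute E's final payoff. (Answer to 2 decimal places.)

17.26 hours

Total contributed: 0 + 10 + 8 + 6 + 3 + 3 + 8 = 38.
Each receives 0.27 × 38 = 10.26 from the shared codebase effort.
E keeps 10 − 3 = 7, so E's payoff is 7 + 10.26 = 17.26.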